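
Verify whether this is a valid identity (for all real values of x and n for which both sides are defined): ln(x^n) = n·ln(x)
Yes, this is an identity.

Claim: ln(x^n) = n·ln(x).
Reasoning: The right side requires x > 0. For x > 0, x^n = (e^(ln x))^n = e^(n·ln x), so taking ln of both sides gives ln(x^n) = n·ln(x).
So the two sides agree for all real values of x and n for which both sides are defined.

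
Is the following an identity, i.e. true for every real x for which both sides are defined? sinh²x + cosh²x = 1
Claim: sinh²x + cosh²x = 1.
Test a specific point where both sides are defined: x = 3.
LHS = sinh²x + cosh²x ≈ 201.7156
RHS = 1 ≈ 1.0000
Since 201.7156 ≠ 1.0000, the equation fails at this point, so it cannot hold for every real x for which both sides are defined.
The correct hyperbolic identity is cosh²x - sinh²x = 1 (a difference); the sum sinh²x + cosh²x equals cosh(2x).

Conclusion: No, this is NOT an identity.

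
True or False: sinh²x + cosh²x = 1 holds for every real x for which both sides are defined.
False.

Claim: sinh²x + cosh²x = 1.
Test a specific point where both sides are defined: x = -2.
LHS = sinh²x + cosh²x ≈ 27.3082
RHS = 1 ≈ 1.0000
Since 27.3082 ≠ 1.0000, the equation fails at this point, so it cannot hold for every real x for which both sides are defined.
The correct hyperbolic identity is cosh²x - sinh²x = 1 (a difference); the sum sinh²x + cosh²x equals cosh(2x).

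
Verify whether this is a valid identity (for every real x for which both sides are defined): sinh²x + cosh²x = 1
Claim: sinh²x + cosh²x = 1.
Test a specific point where both sides are defined: x = -3.
LHS = sinh²x + cosh²x ≈ 201.7156
RHS = 1 ≈ 1.0000
Since 201.7156 ≠ 1.0000, the equation fails at this point, so it cannot hold for every real x for which both sides are defined.
The correct hyperbolic identity is cosh²x - sinh²x = 1 (a difference); the sum sinh²x + cosh²x equals cosh(2x).

Conclusion: No, this is NOT an identity.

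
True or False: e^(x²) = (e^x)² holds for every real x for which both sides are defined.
False.

Claim: e^(x²) = (e^x)².
Test a specific point where both sides are defined: x = 3/2.
LHS = e^(x²) ≈ 9.4877
RHS = (e^x)² ≈ 20.0855
Since 9.4877 ≠ 20.0855, the equation fails at this point, so it cannot hold for every real x for which both sides are defined.
(e^x)² = e^(2x), and 2x ≠ x² in general.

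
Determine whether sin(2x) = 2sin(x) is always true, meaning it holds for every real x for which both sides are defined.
Claim: sin(2x) = 2sin(x).
Test a specific point where both sides are defined: x = π/4.
LHS = sin(2x) ≈ 1.0000
RHS = 2sin(x) ≈ 1.4142
Since 1.0000 ≠ 1.4142, the equation fails at this point, so it cannot hold for every real x for which both sides are defined.
The correct double-angle formula is sin(2x) = 2sin(x)cos(x).

Conclusion: No, this is NOT an identity.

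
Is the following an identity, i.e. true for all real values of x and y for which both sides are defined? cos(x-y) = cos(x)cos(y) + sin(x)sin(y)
Claim: cos(x-y) = cos(x)cos(y) + sin(x)sin(y).
Reasoning: Replace y by -y in cos(x+y) = cos(x)cos(y) - sin(x)sin(y) and use cos(-y) = cos(y), sin(-y) = -sin(y): cos(x-y) = cos(x)cos(y) + sin(x)sin(y).
So the two sides agree for all real values of x and y for which both sides are defined.

Conclusion: Yes, this is an identity.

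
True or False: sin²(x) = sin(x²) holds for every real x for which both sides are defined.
False.

Claim: sin²(x) = sin(x²).
Test a specific point where both sides are defined: x = -π/4.
LHS = sin²(x) ≈ 0.5000
RHS = sin(x²) ≈ 0.5785
Since 0.5000 ≠ 0.5785, the equation fails at this point, so it cannot hold for every real x for which both sides are defined.
sin²(x) means (sin x)², squaring the output; sin(x²) squares the input. These are different functions.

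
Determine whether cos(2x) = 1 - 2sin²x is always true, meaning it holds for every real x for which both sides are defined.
Claim: cos(2x) = 1 - 2sin²x.
Reasoning: cos(2x) = cos²x - sin²x. Replace cos²x by 1 - sin²x: (1 - sin²x) - sin²x = 1 - 2sin²x.
So the two sides agree for every real x for which both sides are defined.

Conclusion: Yes, this is an identity.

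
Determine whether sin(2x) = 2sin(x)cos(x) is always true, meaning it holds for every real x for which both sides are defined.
Claim: sin(2x) = 2sin(x)cos(x).
Reasoning: Put y = x in the addition formula sin(x+y) = sin(x)cos(y) + cos(x)sin(y): sin(2x) = sin(x)cos(x) + cos(x)sin(x) = 2sin(x)cos(x).
So the two sides agree for every real x for which both sides are defined.

Conclusion: Yes, this is an identity.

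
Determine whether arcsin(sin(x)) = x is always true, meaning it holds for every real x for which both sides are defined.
Claim: arcsin(sin(x)) = x.
Test a specific point where both sides are defined: x = π.
LHS = arcsin(sin(x)) ≈ 0.0000
RHS = x ≈ 3.1416
Since 0.0000 ≠ 3.1416, the equation fails at this point, so it cannot hold for every real x for which both sides are defined.
arcsin only returns values in [-π/2, π/2], so arcsin(sin(x)) = x holds only for x in that interval, not for all real x.

Conclusion: No, this is NOT an identity.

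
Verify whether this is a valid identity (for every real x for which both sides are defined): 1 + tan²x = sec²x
Yes, this is an identity.

Claim: 1 + tan²x = sec²x.
Reasoning: Start from sin²x + cos²x = 1 and divide every term by cos²x (allowed wherever tan x and sec x are defined): tan²x + 1 = 1/cos²x = sec²x.
So the two sides agree for every real x for which both sides are defined.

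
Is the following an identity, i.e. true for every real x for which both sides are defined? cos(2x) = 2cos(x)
No, this is NOT an identity.

Claim: cos(2x) = 2cos(x).
Test a specific point where both sides are defined: x = -π/3.
LHS = cos(2x) ≈ -0.5000
RHS = 2cos(x) ≈ 1.0000
Since -0.5000 ≠ 1.0000, the equation fails at this point, so it cannot hold for every real x for which both sides are defined.
The correct double-angle formula is cos(2x) = cos²x - sin²x.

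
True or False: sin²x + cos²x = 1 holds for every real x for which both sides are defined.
Claim: sin²x + cos²x = 1.
Reasoning: The point (cos x, sin x) lies on the unit circle X² + Y² = 1, so cos²x + sin²x = 1 for every real x.
So the two sides agree for every real x for which both sides are defined.

Conclusion: True.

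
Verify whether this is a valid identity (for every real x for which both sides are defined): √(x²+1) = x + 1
No, this is NOT an identity.

Claim: √(x²+1) = x + 1.
Test a specific point where both sides are defined: x = -2.
LHS = √(x²+1) ≈ 2.2361
RHS = x + 1 ≈ -1.0000
Since 2.2361 ≠ -1.0000, the equation fails at this point, so it cannot hold for every real x for which both sides are defined.
(x+1)² = x² + 2x + 1 ≠ x² + 1 unless x = 0.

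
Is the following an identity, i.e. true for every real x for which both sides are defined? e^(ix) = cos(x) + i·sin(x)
Yes, this is an identity.

Claim: e^(ix) = cos(x) + i·sin(x).
Reasoning: Euler's formula. Expand e^(ix) = Σ (ix)^k / k!. Since i² = -1, the even-k terms are Σ (-1)^m x^(2m)/(2m)! = cos(x) and the odd-k terms are i · Σ (-1)^m x^(2m+1)/(2m+1)! = i·sin(x).
So the two sides agree for every real x for which both sides are defined.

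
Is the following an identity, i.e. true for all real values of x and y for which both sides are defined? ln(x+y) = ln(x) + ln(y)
No, this is NOT an identity.

Claim: ln(x+y) = ln(x) + ln(y).
Test a specific point where both sides are defined: x = 2, y = 4.
LHS = ln(x+y) ≈ 1.7918
RHS = ln(x) + ln(y) ≈ 2.0794
Since 1.7918 ≠ 2.0794, the equation fails at this point, so it cannot hold for all real values of x and y for which both sides are defined.
ln(x) + ln(y) = ln(xy), not ln(x+y).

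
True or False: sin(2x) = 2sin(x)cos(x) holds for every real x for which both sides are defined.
Claim: sin(2x) = 2sin(x)cos(x).
Reasoning: Put y = x in the addition formula sin(x+y) = sin(x)cos(y) + cos(x)sin(y): sin(2x) = sin(x)cos(x) + cos(x)sin(x) = 2sin(x)cos(x).
So the two sides agree for every real x for which both sides are defined.

Conclusion: True.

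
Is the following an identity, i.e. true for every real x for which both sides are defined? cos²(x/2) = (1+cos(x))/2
Yes, this is an identity.

Claim: cos²(x/2) = (1+cos(x))/2.
Reasoning: Use cos(2θ) = 2cos²θ - 1 with θ = x/2: cos(x) = 2cos²(x/2) - 1. Solving for cos²(x/2) gives (1 + cos(x))/2.
So the two sides agree for every real x for which both sides are defined.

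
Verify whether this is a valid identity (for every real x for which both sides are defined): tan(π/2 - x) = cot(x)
Claim: tan(π/2 - x) = cot(x).
Reasoning: tan(π/2 - x) = sin(π/2 - x)/cos(π/2 - x) = cos(x)/sin(x) = cot(x), using the cofunction identities sin(π/2 - x) = cos(x) and cos(π/2 - x) = sin(x).
So the two sides agree for every real x for which both sides are defined.

Conclusion: Yes, this is an identity.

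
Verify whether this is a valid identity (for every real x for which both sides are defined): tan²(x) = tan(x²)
Claim: tan²(x) = tan(x²).
Test a specific point where both sides are defined: x = 3π/4.
LHS = tan²(x) ≈ 1.0000
RHS = tan(x²) ≈ -0.8977
Since 1.0000 ≠ -0.8977, the equation fails at this point, so it cannot hold for every real x for which both sides are defined.
tan²(x) means (tan x)², squaring the output; tan(x²) squares the input. These are different functions.

Conclusion: No, this is NOT an identity.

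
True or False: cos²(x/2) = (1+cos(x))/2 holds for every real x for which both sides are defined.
Claim: cos²(x/2) = (1+cos(x))/2.
Reasoning: Use cos(2θ) = 2cos²θ - 1 with θ = x/2: cos(x) = 2cos²(x/2) - 1. Solving for cos²(x/2) gives (1 + cos(x))/2.
So the two sides agree for every real x for which both sides are defined.

Conclusion: True.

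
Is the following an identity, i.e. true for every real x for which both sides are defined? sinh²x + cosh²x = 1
Claim: sinh²x + cosh²x = 1.
Test a specific point where both sides are defined: x = 1/2.
LHS = sinh²x + cosh²x ≈ 1.5431
RHS = 1 ≈ 1.0000
Since 1.5431 ≠ 1.0000, the equation fails at this point, so it cannot hold for every real x for which both sides are defined.
The correct hyperbolic identity is cosh²x - sinh²x = 1 (a difference); the sum sinh²x + cosh²x equals cosh(2x).

Conclusion: No, this is NOT an identity.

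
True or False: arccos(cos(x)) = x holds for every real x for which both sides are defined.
Claim: arccos(cos(x)) = x.
Test a specific point where both sides are defined: x = -π/3.
LHS = arccos(cos(x)) ≈ 1.0472
RHS = x ≈ -1.0472
Since 1.0472 ≠ -1.0472, the equation fails at this point, so it cannot hold for every real x for which both sides are defined.
arccos only returns values in [0, π], so arccos(cos(x)) = x holds only for x in that interval, not for all real x.

Conclusion: False.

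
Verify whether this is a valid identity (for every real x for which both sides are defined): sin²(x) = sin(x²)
No, this is NOT an identity.

Claim: sin²(x) = sin(x²).
Test a specific point where both sides are defined: x = -π/6.
LHS = sin²(x) ≈ 0.2500
RHS = sin(x²) ≈ 0.2707
Since 0.2500 ≠ 0.2707, the equation fails at this point, so it cannot hold for every real x for which both sides are defined.
sin²(x) means (sin x)², squaring the output; sin(x²) squares the input. These are different functions.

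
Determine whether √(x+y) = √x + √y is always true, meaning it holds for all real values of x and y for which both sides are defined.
Claim: √(x+y) = √x + √y.
Test a specific point where both sides are defined: x = 1, y = 1/2.
LHS = √(x+y) ≈ 1.2247
RHS = √x + √y ≈ 1.7071
Since 1.2247 ≠ 1.7071, the equation fails at this point, so it cannot hold for all real values of x and y for which both sides are defined.
Squaring the right side gives x + 2√(xy) + y, not x + y.

Conclusion: No, this is NOT an identity.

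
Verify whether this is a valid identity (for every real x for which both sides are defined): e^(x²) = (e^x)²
No, this is NOT an identity.

Claim: e^(x²) = (e^x)².
Test a specific point where both sides are defined: x = 3.
LHS = e^(x²) ≈ 8103.0839
RHS = (e^x)² ≈ 403.4288
Since 8103.0839 ≠ 403.4288, the equation fails at this point, so it cannot hold for every real x for which both sides are defined.
(e^x)² = e^(2x), and 2x ≠ x² in general.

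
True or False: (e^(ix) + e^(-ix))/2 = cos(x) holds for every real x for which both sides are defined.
True.

Claim: (e^(ix) + e^(-ix))/2 = cos(x).
Reasoning: By Euler's formula e^(ix) = cos(x) + i·sin(x) and e^(-ix) = cos(x) - i·sin(x). Adding cancels the sine terms: e^(ix) + e^(-ix) = 2cos(x); divide by 2.
So the two sides agree for every real x for which both sides are defined.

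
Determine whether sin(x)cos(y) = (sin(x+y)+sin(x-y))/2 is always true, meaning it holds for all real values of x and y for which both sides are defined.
Yes, this is an identity.

Claim: sin(x)cos(y) = (sin(x+y)+sin(x-y))/2.
Reasoning: sin(x+y) = sin(x)cos(y) + cos(x)sin(y) and sin(x-y) = sin(x)cos(y) - cos(x)sin(y). Adding, sin(x+y) + sin(x-y) = 2sin(x)cos(y); divide by 2.
So the two sides agree for all real values of x and y for which both sides are defined.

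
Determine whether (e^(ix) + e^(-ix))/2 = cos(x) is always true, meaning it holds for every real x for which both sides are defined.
Yes, this is an identity.

Claim: (e^(ix) + e^(-ix))/2 = cos(x).
Reasoning: By Euler's formula e^(ix) = cos(x) + i·sin(x) and e^(-ix) = cos(x) - i·sin(x). Adding cancels the sine terms: e^(ix) + e^(-ix) = 2cos(x); divide by 2.
So the two sides agree for every real x for which both sides are defined.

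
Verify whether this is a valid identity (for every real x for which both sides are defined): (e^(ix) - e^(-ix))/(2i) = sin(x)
Claim: (e^(ix) - e^(-ix))/(2i) = sin(x).
Reasoning: By Euler's formula e^(ix) = cos(x) + i·sin(x) and e^(-ix) = cos(x) - i·sin(x). Subtracting cancels the cosine terms: e^(ix) - e^(-ix) = 2i·sin(x); divide by 2i.
So the two sides agree for every real x for which both sides are defined.

Conclusion: Yes, this is an identity.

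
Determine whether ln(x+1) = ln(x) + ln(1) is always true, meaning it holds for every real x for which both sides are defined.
No, this is NOT an identity.

Claim: ln(x+1) = ln(x) + ln(1).
Test a specific point where both sides are defined: x = 5.
LHS = ln(x+1) ≈ 1.7918
RHS = ln(x) + ln(1) ≈ 1.6094
Since 1.7918 ≠ 1.6094, the equation fails at this point, so it cannot hold for every real x for which both sides are defined.
ln(1) = 0, so the right side is just ln(x), which differs from ln(x+1).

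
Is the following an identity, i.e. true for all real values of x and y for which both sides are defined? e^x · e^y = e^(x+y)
Yes, this is an identity.

Claim: e^x · e^y = e^(x+y).
Reasoning: This is the law of exponents for a common base: multiplying powers adds exponents. E.g. from the series, (Σ x^j/j!)(Σ y^k/k!) = Σ_m (Σ_{j+k=m} x^j y^k/(j!k!)) = Σ_m (x+y)^m/m! by the binomial theorem.
So the two sides agree for all real values of x and y for which both sides are defined.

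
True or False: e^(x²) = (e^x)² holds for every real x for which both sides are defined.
False.

Claim: e^(x²) = (e^x)².
Test a specific point where both sides are defined: x = 1/2.
LHS = e^(x²) ≈ 1.2840
RHS = (e^x)² ≈ 2.7183
Since 1.2840 ≠ 2.7183, the equation fails at this point, so it cannot hold for every real x for which both sides are defined.
(e^x)² = e^(2x), and 2x ≠ x² in general.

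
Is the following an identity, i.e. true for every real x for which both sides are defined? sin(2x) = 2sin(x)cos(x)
Claim: sin(2x) = 2sin(x)cos(x).
Reasoning: Put y = x in the addition formula sin(x+y) = sin(x)cos(y) + cos(x)sin(y): sin(2x) = sin(x)cos(x) + cos(x)sin(x) = 2sin(x)cos(x).
So the two sides agree for every real x for which both sides are defined.

Conclusion: Yes, this is an identity.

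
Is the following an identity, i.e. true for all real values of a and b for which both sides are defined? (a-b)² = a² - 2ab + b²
Yes, this is an identity.

Claim: (a-b)² = a² - 2ab + b².
Reasoning: Expand: (a-b)² = (a-b)(a-b) = a·a - a·b - b·a + b·b = a² - 2ab + b².
So the two sides agree for all real values of a and b for which both sides are defined.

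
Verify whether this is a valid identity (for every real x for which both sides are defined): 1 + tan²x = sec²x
Claim: 1 + tan²x = sec²x.
Reasoning: Start from sin²x + cos²x = 1 and divide every term by cos²x (allowed wherever tan x and sec x are defined): tan²x + 1 = 1/cos²x = sec²x.
So the two sides agree for every real x for which both sides are defined.

Conclusion: Yes, this is an identity.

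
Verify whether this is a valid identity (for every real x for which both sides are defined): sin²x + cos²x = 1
Claim: sin²x + cos²x = 1.
Reasoning: The point (cos x, sin x) lies on the unit circle X² + Y² = 1, so cos²x + sin²x = 1 for every real x.
So the two sides agree for every real x for which both sides are defined.

Conclusion: Yes, this is an identity.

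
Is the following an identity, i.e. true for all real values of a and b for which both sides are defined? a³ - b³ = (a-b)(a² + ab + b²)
Claim: a³ - b³ = (a-b)(a² + ab + b²).
Reasoning: Expand the right side: (a-b)(a² + ab + b²) = a³ + a²b + ab² - a²b - ab² - b³ = a³ - b³ (the middle terms cancel in pairs).
So the two sides agree for all real values of a and b for which both sides are defined.

Conclusion: Yes, this is an identity.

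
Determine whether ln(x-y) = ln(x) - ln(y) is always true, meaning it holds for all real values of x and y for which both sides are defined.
No, this is NOT an identity.

Claim: ln(x-y) = ln(x) - ln(y).
Test a specific point where both sides are defined: x = 3, y = 2.
LHS = ln(x-y) ≈ 0.0000
RHS = ln(x) - ln(y) ≈ 0.4055
Since 0.0000 ≠ 0.4055, the equation fails at this point, so it cannot hold for all real values of x and y for which both sides are defined.
ln(x) - ln(y) = ln(x/y), not ln(x-y).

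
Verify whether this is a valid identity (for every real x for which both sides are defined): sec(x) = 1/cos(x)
Yes, this is an identity.

Claim: sec(x) = 1/cos(x).
Reasoning: sec(x) is by definition the reciprocal of cos(x), wherever cos(x) ≠ 0.
So the two sides agree for every real x for which both sides are defined.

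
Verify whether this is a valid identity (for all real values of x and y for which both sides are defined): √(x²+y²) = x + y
Claim: √(x²+y²) = x + y.
Test a specific point where both sides are defined: x = -2, y = 4.
LHS = √(x²+y²) ≈ 4.4721
RHS = x + y ≈ 2.0000
Since 4.4721 ≠ 2.0000, the equation fails at this point, so it cannot hold for all real values of x and y for which both sides are defined.
(x+y)² = x² + 2xy + y², not x² + y², so the square root does not split this way.

Conclusion: No, this is NOT an identity.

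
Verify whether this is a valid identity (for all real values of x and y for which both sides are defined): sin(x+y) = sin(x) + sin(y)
No, this is NOT an identity.

Claim: sin(x+y) = sin(x) + sin(y).
Test a specific point where both sides are defined: x = -π/2, y = 3π/4.
LHS = sin(x+y) ≈ 0.7071
RHS = sin(x) + sin(y) ≈ -0.2929
Since 0.7071 ≠ -0.2929, the equation fails at this point, so it cannot hold for all real values of x and y for which both sides are defined.
The correct expansion is sin(x+y) = sin(x)cos(y) + cos(x)sin(y); sine is not additive.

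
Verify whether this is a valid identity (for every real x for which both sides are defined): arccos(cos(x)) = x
Claim: arccos(cos(x)) = x.
Test a specific point where both sides are defined: x = -π/2.
LHS = arccos(cos(x)) ≈ 1.5708
RHS = x ≈ -1.5708
Since 1.5708 ≠ -1.5708, the equation fails at this point, so it cannot hold for every real x for which both sides are defined.
arccos only returns values in [0, π], so arccos(cos(x)) = x holds only for x in that interval, not for all real x.

Conclusion: No, this is NOT an identity.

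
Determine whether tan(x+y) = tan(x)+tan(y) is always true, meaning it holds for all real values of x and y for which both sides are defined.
No, this is NOT an identity.

Claim: tan(x+y) = tan(x)+tan(y).
Test a specific point where both sides are defined: x = -π/6, y = -π/6.
LHS = tan(x+y) ≈ -1.7321
RHS = tan(x)+tan(y) ≈ -1.1547
Since -1.7321 ≠ -1.1547, the equation fails at this point, so it cannot hold for all real values of x and y for which both sides are defined.
The correct formula is tan(x+y) = (tan(x) + tan(y))/(1 - tan(x)tan(y)).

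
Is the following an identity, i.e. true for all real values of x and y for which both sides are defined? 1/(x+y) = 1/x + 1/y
Claim: 1/(x+y) = 1/x + 1/y.
Test a specific point where both sides are defined: x = -3, y = 1.
LHS = 1/(x+y) ≈ -0.5000
RHS = 1/x + 1/y ≈ 0.6667
Since -0.5000 ≠ 0.6667, the equation fails at this point, so it cannot hold for all real values of x and y for which both sides are defined.
1/x + 1/y = (x+y)/(xy), which is not 1/(x+y).

Conclusion: No, this is NOT an identity.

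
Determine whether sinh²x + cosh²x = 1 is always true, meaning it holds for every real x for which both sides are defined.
No, this is NOT an identity.

Claim: sinh²x + cosh²x = 1.
Test a specific point where both sides are defined: x = -2.
LHS = sinh²x + cosh²x ≈ 27.3082
RHS = 1 ≈ 1.0000
Since 27.3082 ≠ 1.0000, the equation fails at this point, so it cannot hold for every real x for which both sides are defined.
The correct hyperbolic identity is cosh²x - sinh²x = 1 (a difference); the sum sinh²x + cosh²x equals cosh(2x).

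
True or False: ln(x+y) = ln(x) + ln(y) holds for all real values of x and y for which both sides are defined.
Claim: ln(x+y) = ln(x) + ln(y).
Test a specific point where both sides are defined: x = 3, y = 2.
LHS = ln(x+y) ≈ 1.6094
RHS = ln(x) + ln(y) ≈ 1.7918
Since 1.6094 ≠ 1.7918, the equation fails at this point, so it cannot hold for all real values of x and y for which both sides are defined.
ln(x) + ln(y) = ln(xy), not ln(x+y).

Conclusion: False.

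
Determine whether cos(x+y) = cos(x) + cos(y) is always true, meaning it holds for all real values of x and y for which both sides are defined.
No, this is NOT an identity.

Claim: cos(x+y) = cos(x) + cos(y).
Test a specific point where both sides are defined: x = -π/3, y = -π/6.
LHS = cos(x+y) ≈ 0.0000
RHS = cos(x) + cos(y) ≈ 1.3660
Since 0.0000 ≠ 1.3660, the equation fails at this point, so it cannot hold for all real values of x and y for which both sides are defined.
The correct expansion is cos(x+y) = cos(x)cos(y) - sin(x)sin(y); cosine is not additive.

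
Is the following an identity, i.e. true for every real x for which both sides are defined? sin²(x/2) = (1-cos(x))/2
Yes, this is an identity.

Claim: sin²(x/2) = (1-cos(x))/2.
Reasoning: Use cos(2θ) = 1 - 2sin²θ with θ = x/2: cos(x) = 1 - 2sin²(x/2). Solving for sin²(x/2) gives (1 - cos(x))/2.
So the two sides agree for every real x for which both sides are defined.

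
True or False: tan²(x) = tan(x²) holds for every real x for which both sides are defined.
False.

Claim: tan²(x) = tan(x²).
Test a specific point where both sides are defined: x = π/6.
LHS = tan²(x) ≈ 0.3333
RHS = tan(x²) ≈ 0.2812
Since 0.3333 ≠ 0.2812, the equation fails at this point, so it cannot hold for every real x for which both sides are defined.
tan²(x) means (tan x)², squaring the output; tan(x²) squares the input. These are different functions.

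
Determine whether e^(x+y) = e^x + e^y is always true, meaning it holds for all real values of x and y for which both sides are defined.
Claim: e^(x+y) = e^x + e^y.
Test a specific point where both sides are defined: x = 1, y = -2.
LHS = e^(x+y) ≈ 0.3679
RHS = e^x + e^y ≈ 2.8536
Since 0.3679 ≠ 2.8536, the equation fails at this point, so it cannot hold for all real values of x and y for which both sides are defined.
The correct rule is e^(x+y) = e^x · e^y (a product, not a sum).

Conclusion: No, this is NOT an identity.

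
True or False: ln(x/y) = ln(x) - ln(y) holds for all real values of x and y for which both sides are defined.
True.

Claim: ln(x/y) = ln(x) - ln(y).
Reasoning: Both sides are simultaneously defined only when x, y > 0. Write x = e^p, y = e^q. Then x/y = e^(p-q), so ln(x/y) = p - q = ln(x) - ln(y).
So the two sides agree for all real values of x and y for which both sides are defined.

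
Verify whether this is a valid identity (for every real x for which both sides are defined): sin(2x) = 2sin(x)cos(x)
Yes, this is an identity.

Claim: sin(2x) = 2sin(x)cos(x).
Reasoning: Put y = x in the addition formula sin(x+y) = sin(x)cos(y) + cos(x)sin(y): sin(2x) = sin(x)cos(x) + cos(x)sin(x) = 2sin(x)cos(x).
So the two sides agree for every real x for which both sides are defined.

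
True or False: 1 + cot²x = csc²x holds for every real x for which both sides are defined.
True.

Claim: 1 + cot²x = csc²x.
Reasoning: Start from sin²x + cos²x = 1 and divide every term by sin²x (allowed wherever cot x and csc x are defined): 1 + cot²x = 1/sin²x = csc²x.
So the two sides agree for every real x for which both sides are defined.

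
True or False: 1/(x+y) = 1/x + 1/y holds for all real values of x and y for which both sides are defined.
Claim: 1/(x+y) = 1/x + 1/y.
Test a specific point where both sides are defined: x = -3, y = 1.
LHS = 1/(x+y) ≈ -0.5000
RHS = 1/x + 1/y ≈ 0.6667
Since -0.5000 ≠ 0.6667, the equation fails at this point, so it cannot hold for all real values of x and y for which both sides are defined.
1/x + 1/y = (x+y)/(xy), which is not 1/(x+y).

Conclusion: False.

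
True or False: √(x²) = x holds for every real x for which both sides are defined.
Claim: √(x²) = x.
Test a specific point where both sides are defined: x = -3.
LHS = √(x²) ≈ 3.0000
RHS = x ≈ -3.0000
Since 3.0000 ≠ -3.0000, the equation fails at this point, so it cannot hold for every real x for which both sides are defined.
√(x²) = |x|, which differs from x whenever x < 0 (both sides are defined for every real x).

Conclusion: False.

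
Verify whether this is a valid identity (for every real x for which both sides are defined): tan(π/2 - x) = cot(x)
Yes, this is an identity.

Claim: tan(π/2 - x) = cot(x).
Reasoning: tan(π/2 - x) = sin(π/2 - x)/cos(π/2 - x) = cos(x)/sin(x) = cot(x), using the cofunction identities sin(π/2 - x) = cos(x) and cos(π/2 - x) = sin(x).
So the two sides agree for every real x for which both sides are defined.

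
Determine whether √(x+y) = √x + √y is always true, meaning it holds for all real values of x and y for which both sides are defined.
No, this is NOT an identity.

Claim: √(x+y) = √x + √y.
Test a specific point where both sides are defined: x = 2, y = 3.
LHS = √(x+y) ≈ 2.2361
RHS = √x + √y ≈ 3.1463
Since 2.2361 ≠ 3.1463, the equation fails at this point, so it cannot hold for all real values of x and y for which both sides are defined.
Squaring the right side gives x + 2√(xy) + y, not x + y.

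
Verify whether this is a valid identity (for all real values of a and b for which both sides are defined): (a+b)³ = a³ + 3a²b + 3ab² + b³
Yes, this is an identity.

Claim: (a+b)³ = a³ + 3a²b + 3ab² + b³.
Reasoning: (a+b)³ = (a+b)(a+b)² = (a+b)(a² + 2ab + b²) = a³ + 2a²b + ab² + a²b + 2ab² + b³ = a³ + 3a²b + 3ab² + b³.
So the two sides agree for all real values of a and b for which both sides are defined.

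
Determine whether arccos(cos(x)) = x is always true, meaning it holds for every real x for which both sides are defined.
Claim: arccos(cos(x)) = x.
Test a specific point where both sides are defined: x = -π/3.
LHS = arccos(cos(x)) ≈ 1.0472
RHS = x ≈ -1.0472
Since 1.0472 ≠ -1.0472, the equation fails at this point, so it cannot hold for every real x for which both sides are defined.
arccos only returns values in [0, π], so arccos(cos(x)) = x holds only for x in that interval, not for all real x.

Conclusion: No, this is NOT an identity.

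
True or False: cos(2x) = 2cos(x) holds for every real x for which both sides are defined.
Claim: cos(2x) = 2cos(x).
Test a specific point where both sides are defined: x = π.
LHS = cos(2x) ≈ 1.0000
RHS = 2cos(x) ≈ -2.0000
Since 1.0000 ≠ -2.0000, the equation fails at this point, so it cannot hold for every real x for which both sides are defined.
The correct double-angle formula is cos(2x) = cos²x - sin²x.

Conclusion: False.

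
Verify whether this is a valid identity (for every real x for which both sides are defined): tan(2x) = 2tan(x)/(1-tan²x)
Yes, this is an identity.

Claim: tan(2x) = 2tan(x)/(1-tan²x).
Reasoning: tan(2x) = sin(2x)/cos(2x) = 2sin(x)cos(x) / (cos²x - sin²x). Divide numerator and denominator by cos²x: 2tan(x) / (1 - tan²x).
So the two sides agree for every real x for which both sides are defined.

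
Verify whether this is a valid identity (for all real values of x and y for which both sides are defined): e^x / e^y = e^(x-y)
Claim: e^x / e^y = e^(x-y).
Reasoning: 1/e^y = e^(-y), so e^x / e^y = e^x · e^(-y) = e^(x + (-y)) = e^(x-y) by the product rule for exponents.
So the two sides agree for all real values of x and y for which both sides are defined.

Conclusion: Yes, this is an identity.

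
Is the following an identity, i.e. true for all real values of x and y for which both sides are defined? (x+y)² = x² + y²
Claim: (x+y)² = x² + y².
Test a specific point where both sides are defined: x = 5, y = 4.
LHS = (x+y)² ≈ 81.0000
RHS = x² + y² ≈ 41.0000
Since 81.0000 ≠ 41.0000, the equation fails at this point, so it cannot hold for all real values of x and y for which both sides are defined.
The correct expansion is (x+y)² = x² + 2xy + y²; the cross term 2xy is missing.

Conclusion: No, this is NOT an identity.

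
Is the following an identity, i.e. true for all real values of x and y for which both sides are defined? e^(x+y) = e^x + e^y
No, this is NOT an identity.

Claim: e^(x+y) = e^x + e^y.
Test a specific point where both sides are defined: x = -3, y = 1/2.
LHS = e^(x+y) ≈ 0.0821
RHS = e^x + e^y ≈ 1.6985
Since 0.0821 ≠ 1.6985, the equation fails at this point, so it cannot hold for all real values of x and y for which both sides are defined.
The correct rule is e^(x+y) = e^x · e^y (a product, not a sum).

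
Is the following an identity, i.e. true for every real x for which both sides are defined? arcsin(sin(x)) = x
Claim: arcsin(sin(x)) = x.
Test a specific point where both sides are defined: x = π.
LHS = arcsin(sin(x)) ≈ 0.0000
RHS = x ≈ 3.1416
Since 0.0000 ≠ 3.1416, the equation fails at this point, so it cannot hold for every real x for which both sides are defined.
arcsin only returns values in [-π/2, π/2], so arcsin(sin(x)) = x holds only for x in that interval, not for all real x.

Conclusion: No, this is NOT an identity.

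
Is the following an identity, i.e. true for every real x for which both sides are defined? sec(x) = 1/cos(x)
Claim: sec(x) = 1/cos(x).
Reasoning: sec(x) is by definition the reciprocal of cos(x), wherever cos(x) ≠ 0.
So the two sides agree for every real x for which both sides are defined.

Conclusion: Yes, this is an identity.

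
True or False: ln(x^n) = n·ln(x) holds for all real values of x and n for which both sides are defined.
True.

Claim: ln(x^n) = n·ln(x).
Reasoning: The right side requires x > 0. For x > 0, x^n = (e^(ln x))^n = e^(n·ln x), so taking ln of both sides gives ln(x^n) = n·ln(x).
So the two sides agree for all real values of x and n for which both sides are defined.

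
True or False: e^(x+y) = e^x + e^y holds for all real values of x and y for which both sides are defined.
False.

Claim: e^(x+y) = e^x + e^y.
Test a specific point where both sides are defined: x = -3, y = 3.
LHS = e^(x+y) ≈ 1.0000
RHS = e^x + e^y ≈ 20.1353
Since 1.0000 ≠ 20.1353, the equation fails at this point, so it cannot hold for all real values of x and y for which both sides are defined.
The correct rule is e^(x+y) = e^x · e^y (a product, not a sum).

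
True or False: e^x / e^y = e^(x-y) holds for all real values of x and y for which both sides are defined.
Claim: e^x / e^y = e^(x-y).
Reasoning: 1/e^y = e^(-y), so e^x / e^y = e^x · e^(-y) = e^(x + (-y)) = e^(x-y) by the product rule for exponents.
So the two sides agree for all real values of x and y for which both sides are defined.

Conclusion: True.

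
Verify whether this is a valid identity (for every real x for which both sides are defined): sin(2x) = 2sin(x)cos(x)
Yes, this is an identity.

Claim: sin(2x) = 2sin(x)cos(x).
Reasoning: Put y = x in the addition formula sin(x+y) = sin(x)cos(y) + cos(x)sin(y): sin(2x) = sin(x)cos(x) + cos(x)sin(x) = 2sin(x)cos(x).
So the two sides agree for every real x for which both sides are defined.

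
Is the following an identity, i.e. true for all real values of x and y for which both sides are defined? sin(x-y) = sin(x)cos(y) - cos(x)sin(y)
Yes, this is an identity.

Claim: sin(x-y) = sin(x)cos(y) - cos(x)sin(y).
Reasoning: Replace y by -y in sin(x+y) = sin(x)cos(y) + cos(x)sin(y) and use cos(-y) = cos(y), sin(-y) = -sin(y): sin(x-y) = sin(x)cos(y) - cos(x)sin(y).
So the two sides agree for all real values of x and y for which both sides are defined.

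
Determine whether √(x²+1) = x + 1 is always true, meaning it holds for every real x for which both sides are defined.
Claim: √(x²+1) = x + 1.
Test a specific point where both sides are defined: x = -2.
LHS = √(x²+1) ≈ 2.2361
RHS = x + 1 ≈ -1.0000
Since 2.2361 ≠ -1.0000, the equation fails at this point, so it cannot hold for every real x for which both sides are defined.
(x+1)² = x² + 2x + 1 ≠ x² + 1 unless x = 0.

Conclusion: No, this is NOT an identity.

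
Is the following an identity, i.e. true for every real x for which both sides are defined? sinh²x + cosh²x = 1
Claim: sinh²x + cosh²x = 1.
Test a specific point where both sides are defined: x = 3.
LHS = sinh²x + cosh²x ≈ 201.7156
RHS = 1 ≈ 1.0000
Since 201.7156 ≠ 1.0000, the equation fails at this point, so it cannot hold for every real x for which both sides are defined.
The correct hyperbolic identity is cosh²x - sinh²x = 1 (a difference); the sum sinh²x + cosh²x equals cosh(2x).

Conclusion: No, this is NOT an identity.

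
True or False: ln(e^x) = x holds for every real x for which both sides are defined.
True.

Claim: ln(e^x) = x.
Reasoning: ln is the inverse of the exponential: ln(e^x) asks for the exponent p with e^p = e^x, and since e^p is one-to-one that exponent is p = x.
So the two sides agree for every real x for which both sides are defined.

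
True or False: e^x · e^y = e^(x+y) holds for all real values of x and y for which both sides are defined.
Claim: e^x · e^y = e^(x+y).
Reasoning: This is the law of exponents for a common base: multiplying powers adds exponents. E.g. from the series, (Σ x^j/j!)(Σ y^k/k!) = Σ_m (Σ_{j+k=m} x^j y^k/(j!k!)) = Σ_m (x+y)^m/m! by the binomial theorem.
So the two sides agree for all real values of x and y for which both sides are defined.

Conclusion: True.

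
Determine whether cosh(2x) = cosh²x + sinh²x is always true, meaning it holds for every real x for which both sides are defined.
Claim: cosh(2x) = cosh²x + sinh²x.
Reasoning: cosh²x = (e^(2x) + 2 + e^(-2x))/4 and sinh²x = (e^(2x) - 2 + e^(-2x))/4. Adding gives (2e^(2x) + 2e^(-2x))/4 = (e^(2x) + e^(-2x))/2 = cosh(2x).
So the two sides agree for every real x for which both sides are defined.

Conclusion: Yes, this is an identity.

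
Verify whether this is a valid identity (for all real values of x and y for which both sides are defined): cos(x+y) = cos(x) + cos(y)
No, this is NOT an identity.

Claim: cos(x+y) = cos(x) + cos(y).
Test a specific point where both sides are defined: x = π/6, y = π/4.
LHS = cos(x+y) ≈ 0.2588
RHS = cos(x) + cos(y) ≈ 1.5731
Since 0.2588 ≠ 1.5731, the equation fails at this point, so it cannot hold for all real values of x and y for which both sides are defined.
The correct expansion is cos(x+y) = cos(x)cos(y) - sin(x)sin(y); cosine is not additive.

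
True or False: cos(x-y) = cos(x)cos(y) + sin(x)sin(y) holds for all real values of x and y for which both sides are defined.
True.

Claim: cos(x-y) = cos(x)cos(y) + sin(x)sin(y).
Reasoning: Replace y by -y in cos(x+y) = cos(x)cos(y) - sin(x)sin(y) and use cos(-y) = cos(y), sin(-y) = -sin(y): cos(x-y) = cos(x)cos(y) + sin(x)sin(y).
So the two sides agree for all real values of x and y for which both sides are defined.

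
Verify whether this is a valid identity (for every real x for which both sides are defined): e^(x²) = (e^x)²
Claim: e^(x²) = (e^x)².
Test a specific point where both sides are defined: x = -2.
LHS = e^(x²) ≈ 54.5982
RHS = (e^x)² ≈ 0.0183
Since 54.5982 ≠ 0.0183, the equation fails at this point, so it cannot hold for every real x for which both sides are defined.
(e^x)² = e^(2x), and 2x ≠ x² in general.

Conclusion: No, this is NOT an identity.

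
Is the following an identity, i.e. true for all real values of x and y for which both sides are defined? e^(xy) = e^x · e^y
Claim: e^(xy) = e^x · e^y.
Test a specific point where both sides are defined: x = 4, y = -1.
LHS = e^(xy) ≈ 0.0183
RHS = e^x · e^y ≈ 20.0855
Since 0.0183 ≠ 20.0855, the equation fails at this point, so it cannot hold for all real values of x and y for which both sides are defined.
e^x · e^y = e^(x+y), not e^(xy).

Conclusion: No, this is NOT an identity.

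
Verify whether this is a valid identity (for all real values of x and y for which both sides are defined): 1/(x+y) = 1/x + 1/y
Claim: 1/(x+y) = 1/x + 1/y.
Test a specific point where both sides are defined: x = -3, y = -2.
LHS = 1/(x+y) ≈ -0.2000
RHS = 1/x + 1/y ≈ -0.8333
Since -0.2000 ≠ -0.8333, the equation fails at this point, so it cannot hold for all real values of x and y for which both sides are defined.
1/x + 1/y = (x+y)/(xy), which is not 1/(x+y).

Conclusion: No, this is NOT an identity.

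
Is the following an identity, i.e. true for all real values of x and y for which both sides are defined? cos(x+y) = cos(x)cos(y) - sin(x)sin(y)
Claim: cos(x+y) = cos(x)cos(y) - sin(x)sin(y).
Reasoning: By Euler's formula e^(i(x+y)) = e^(ix)·e^(iy) = (cos x + i·sin x)(cos y + i·sin y). The real part of the left side is cos(x+y); the real part of the product is cos(x)cos(y) - sin(x)sin(y) (since i·i = -1).
So the two sides agree for all real values of x and y for which both sides are defined.

Conclusion: Yes, this is an identity.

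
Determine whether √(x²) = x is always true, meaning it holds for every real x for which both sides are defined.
No, this is NOT an identity.

Claim: √(x²) = x.
Test a specific point where both sides are defined: x = -2.
LHS = √(x²) ≈ 2.0000
RHS = x ≈ -2.0000
Since 2.0000 ≠ -2.0000, the equation fails at this point, so it cannot hold for every real x for which both sides are defined.
√(x²) = |x|, which differs from x whenever x < 0 (both sides are defined for every real x).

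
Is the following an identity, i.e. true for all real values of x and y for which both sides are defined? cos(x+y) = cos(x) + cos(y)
Claim: cos(x+y) = cos(x) + cos(y).
Test a specific point where both sides are defined: x = π, y = π/4.
LHS = cos(x+y) ≈ -0.7071
RHS = cos(x) + cos(y) ≈ -0.2929
Since -0.7071 ≠ -0.2929, the equation fails at this point, so it cannot hold for all real values of x and y for which both sides are defined.
The correct expansion is cos(x+y) = cos(x)cos(y) - sin(x)sin(y); cosine is not additive.

Conclusion: No, this is NOT an identity.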